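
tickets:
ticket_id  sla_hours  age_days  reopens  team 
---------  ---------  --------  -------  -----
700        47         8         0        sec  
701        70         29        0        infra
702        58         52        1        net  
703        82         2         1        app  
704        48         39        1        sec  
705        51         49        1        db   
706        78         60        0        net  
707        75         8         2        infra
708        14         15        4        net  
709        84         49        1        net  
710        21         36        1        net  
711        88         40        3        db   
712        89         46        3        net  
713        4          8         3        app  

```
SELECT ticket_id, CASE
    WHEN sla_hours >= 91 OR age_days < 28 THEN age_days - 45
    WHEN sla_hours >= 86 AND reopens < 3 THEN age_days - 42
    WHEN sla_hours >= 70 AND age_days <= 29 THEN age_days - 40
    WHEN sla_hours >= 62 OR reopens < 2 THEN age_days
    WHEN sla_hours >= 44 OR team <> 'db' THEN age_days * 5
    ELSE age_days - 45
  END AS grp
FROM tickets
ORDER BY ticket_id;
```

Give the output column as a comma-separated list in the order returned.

ticket_id=700: sla_hours >= 91 OR age_days < 28 → -37
ticket_id=701: sla_hours >= 70 AND age_days <= 29 → -11
ticket_id=702: sla_hours >= 62 OR reopens < 2 → 52
ticket_id=703: sla_hours >= 91 OR age_days < 28 → -43
ticket_id=704: sla_hours >= 62 OR reopens < 2 → 39
ticket_id=705: sla_hours >= 62 OR reopens < 2 → 49
ticket_id=706: sla_hours >= 62 OR reopens < 2 → 60
ticket_id=707: sla_hours >= 91 OR age_days < 28 → -37
ticket_id=708: sla_hours >= 91 OR age_days < 28 → -30
ticket_id=709: sla_hours >= 62 OR reopens < 2 → 49
ticket_id=710: sla_hours >= 62 OR reopens < 2 → 36
ticket_id=711: sla_hours >= 62 OR reopens < 2 → 40
ticket_id=712: sla_hours >= 62 OR reopens < 2 → 46
ticket_id=713: sla_hours >= 91 OR age_days < 28 → -37

-37, -11, 52, -43, 39, 49, 60, -37, -30, 49, 36, 40, 46, -37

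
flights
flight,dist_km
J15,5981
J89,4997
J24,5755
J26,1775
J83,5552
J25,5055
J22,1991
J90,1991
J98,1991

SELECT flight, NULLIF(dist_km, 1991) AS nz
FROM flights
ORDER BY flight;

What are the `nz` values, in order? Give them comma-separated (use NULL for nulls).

flight=J15: dist_km=5981 vs 1991: differ → 5981
flight=J22: dist_km=1991 vs 1991: equal → NULL
flight=J24: dist_km=5755 vs 1991: differ → 5755
flight=J25: dist_km=5055 vs 1991: differ → 5055
flight=J26: dist_km=1775 vs 1991: differ → 1775
flight=J83: dist_km=5552 vs 1991: differ → 5552
flight=J89: dist_km=4997 vs 1991: differ → 4997
flight=J90: dist_km=1991 vs 1991: equal → NULL
flight=J98: dist_km=1991 vs 1991: equal → NULL

5981, NULL, 5755, 5055, 1775, 5552, 4997, NULL, NULL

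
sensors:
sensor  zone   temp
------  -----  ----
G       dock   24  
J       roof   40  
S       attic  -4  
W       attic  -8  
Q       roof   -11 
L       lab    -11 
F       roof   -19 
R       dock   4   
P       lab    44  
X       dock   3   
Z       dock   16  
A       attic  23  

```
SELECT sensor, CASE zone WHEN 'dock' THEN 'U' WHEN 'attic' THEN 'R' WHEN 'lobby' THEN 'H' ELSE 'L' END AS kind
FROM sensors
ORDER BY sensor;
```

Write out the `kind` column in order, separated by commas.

sensor=A: zone='attic' → R
sensor=F: ELSE → L
sensor=G: zone='dock' → U
sensor=J: ELSE → L
sensor=L: ELSE → L
sensor=P: ELSE → L
sensor=Q: ELSE → L
sensor=R: zone='dock' → U
sensor=S: zone='attic' → R
sensor=W: zone='attic' → R
sensor=X: zone='dock' → U
sensor=Z: zone='dock' → U

R, L, U, L, L, L, L, U, R, R, U, U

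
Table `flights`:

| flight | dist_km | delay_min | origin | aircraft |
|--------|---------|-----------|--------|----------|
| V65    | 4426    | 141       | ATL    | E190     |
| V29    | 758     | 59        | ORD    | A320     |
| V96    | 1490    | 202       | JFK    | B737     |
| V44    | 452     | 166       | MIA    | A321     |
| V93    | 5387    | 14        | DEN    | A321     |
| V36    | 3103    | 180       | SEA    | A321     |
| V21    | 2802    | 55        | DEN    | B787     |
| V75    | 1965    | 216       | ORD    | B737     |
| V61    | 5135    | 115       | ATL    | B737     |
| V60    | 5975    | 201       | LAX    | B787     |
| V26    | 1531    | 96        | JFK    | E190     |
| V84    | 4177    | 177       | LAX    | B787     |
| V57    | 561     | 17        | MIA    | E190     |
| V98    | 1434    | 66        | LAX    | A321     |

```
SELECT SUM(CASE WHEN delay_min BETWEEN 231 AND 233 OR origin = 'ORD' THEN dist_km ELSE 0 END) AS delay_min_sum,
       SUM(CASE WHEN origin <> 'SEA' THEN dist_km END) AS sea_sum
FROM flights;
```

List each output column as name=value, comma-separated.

[delay_min_sum: delay_min BETWEEN 231 AND 233 OR origin = 'ORD']
flight=V65: ✗
flight=V29: ✓ → 758
flight=V96: ✗
flight=V44: ✗
flight=V93: ✗
flight=V36: ✗
flight=V21: ✗
flight=V75: ✓ → 1965
flight=V61: ✗
flight=V60: ✗
flight=V26: ✗
flight=V84: ✗
flight=V57: ✗
flight=V98: ✗
delay_min_sum = 758 + 1965 = 2723
—
[sea_sum: origin <> 'SEA']
flight=V65: ✓ → 4426
flight=V29: ✓ → 758
flight=V96: ✓ → 1490
flight=V44: ✓ → 452
flight=V93: ✓ → 5387
flight=V36: ✗
flight=V21: ✓ → 2802
flight=V75: ✓ → 1965
flight=V61: ✓ → 5135
flight=V60: ✓ → 5975
flight=V26: ✓ → 1531
flight=V84: ✓ → 4177
flight=V57: ✓ → 561
flight=V98: ✓ → 1434
sea_sum = 4426 + 758 + 1490 + 452 + 5387 + 2802 + 1965 + 5135 + 5975 + 1531 + 4177 + 561 + 1434 = 36093

delay_min_sum=2723, sea_sum=36093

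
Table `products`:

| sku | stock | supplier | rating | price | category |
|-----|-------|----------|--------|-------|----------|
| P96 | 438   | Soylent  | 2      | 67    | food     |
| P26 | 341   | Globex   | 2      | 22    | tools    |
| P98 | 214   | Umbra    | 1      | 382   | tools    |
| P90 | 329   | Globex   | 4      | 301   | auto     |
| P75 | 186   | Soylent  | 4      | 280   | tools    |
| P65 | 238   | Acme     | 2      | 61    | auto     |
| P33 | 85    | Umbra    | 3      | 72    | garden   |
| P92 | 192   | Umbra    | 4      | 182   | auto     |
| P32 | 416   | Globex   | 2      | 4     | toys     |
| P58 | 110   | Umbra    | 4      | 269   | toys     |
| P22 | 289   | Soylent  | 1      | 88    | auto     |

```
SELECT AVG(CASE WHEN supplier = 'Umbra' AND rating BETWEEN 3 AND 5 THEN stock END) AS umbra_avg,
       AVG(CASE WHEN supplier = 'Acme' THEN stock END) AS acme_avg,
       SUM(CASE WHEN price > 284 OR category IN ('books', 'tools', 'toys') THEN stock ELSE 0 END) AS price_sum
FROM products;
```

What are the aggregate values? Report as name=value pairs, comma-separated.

umbra_avg=129, acme_avg=238, price_sum=1596

[umbra_avg: supplier = 'Umbra' AND rating BETWEEN 3 AND 5]
sku=P96: ✗
sku=P26: ✗
sku=P98: ✗
sku=P90: ✗
sku=P75: ✗
sku=P65: ✗
sku=P33: ✓ → 85
sku=P92: ✓ → 192
sku=P32: ✗
sku=P58: ✓ → 110
sku=P22: ✗
umbra_avg = (85 + 192 + 110) / 3 = 129
—
[acme_avg: supplier = 'Acme']
sku=P96: ✗
sku=P26: ✗
sku=P98: ✗
sku=P90: ✗
sku=P75: ✗
sku=P65: ✓ → 238
sku=P33: ✗
sku=P92: ✗
sku=P32: ✗
sku=P58: ✗
sku=P22: ✗
acme_avg = 238
—
[price_sum: price > 284 OR category IN ('books', 'tools', 'toys')]
sku=P96: ✗
sku=P26: ✓ → 341
sku=P98: ✓ → 214
sku=P90: ✓ → 329
sku=P75: ✓ → 186
sku=P65: ✗
sku=P33: ✗
sku=P92: ✗
sku=P32: ✓ → 416
sku=P58: ✓ → 110
sku=P22: ✗
price_sum = 341 + 214 + 329 + 186 + 416 + 110 = 1596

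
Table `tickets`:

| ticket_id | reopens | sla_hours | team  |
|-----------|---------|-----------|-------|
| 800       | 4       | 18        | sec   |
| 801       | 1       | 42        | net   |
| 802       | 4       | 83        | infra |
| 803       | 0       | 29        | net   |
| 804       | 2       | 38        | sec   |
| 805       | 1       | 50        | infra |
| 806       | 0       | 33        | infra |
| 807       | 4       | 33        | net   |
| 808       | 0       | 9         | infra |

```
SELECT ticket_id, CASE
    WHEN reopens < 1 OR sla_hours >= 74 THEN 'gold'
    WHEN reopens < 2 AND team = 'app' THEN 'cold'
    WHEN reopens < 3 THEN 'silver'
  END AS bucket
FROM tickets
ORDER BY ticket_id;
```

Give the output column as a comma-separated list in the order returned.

ticket_id=800: (no match → NULL) → NULL
ticket_id=801: reopens < 3 → silver
ticket_id=802: reopens < 1 OR sla_hours >= 74 → gold
ticket_id=803: reopens < 1 OR sla_hours >= 74 → gold
ticket_id=804: reopens < 3 → silver
ticket_id=805: reopens < 3 → silver
ticket_id=806: reopens < 1 OR sla_hours >= 74 → gold
ticket_id=807: (no match → NULL) → NULL
ticket_id=808: reopens < 1 OR sla_hours >= 74 → gold

NULL, silver, gold, gold, silver, silver, gold, NULL, gold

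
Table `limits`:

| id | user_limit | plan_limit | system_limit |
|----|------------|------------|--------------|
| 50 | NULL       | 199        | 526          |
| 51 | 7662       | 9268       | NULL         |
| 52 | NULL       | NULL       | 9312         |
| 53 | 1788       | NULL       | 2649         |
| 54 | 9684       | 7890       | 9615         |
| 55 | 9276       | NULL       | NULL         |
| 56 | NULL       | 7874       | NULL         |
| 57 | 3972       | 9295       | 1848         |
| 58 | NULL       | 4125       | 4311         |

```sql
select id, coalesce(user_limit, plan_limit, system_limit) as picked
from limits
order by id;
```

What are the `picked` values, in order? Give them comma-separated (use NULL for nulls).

id=50: user_limit=NULL, plan_limit=199 → 199
id=51: user_limit=7662 → 7662
id=52: user_limit=NULL, plan_limit=NULL, system_limit=9312 → 9312
id=53: user_limit=1788 → 1788
id=54: user_limit=9684 → 9684
id=55: user_limit=9276 → 9276
id=56: user_limit=NULL, plan_limit=7874 → 7874
id=57: user_limit=3972 → 3972
id=58: user_limit=NULL, plan_limit=4125 → 4125

199, 7662, 9312, 1788, 9684, 9276, 7874, 3972, 4125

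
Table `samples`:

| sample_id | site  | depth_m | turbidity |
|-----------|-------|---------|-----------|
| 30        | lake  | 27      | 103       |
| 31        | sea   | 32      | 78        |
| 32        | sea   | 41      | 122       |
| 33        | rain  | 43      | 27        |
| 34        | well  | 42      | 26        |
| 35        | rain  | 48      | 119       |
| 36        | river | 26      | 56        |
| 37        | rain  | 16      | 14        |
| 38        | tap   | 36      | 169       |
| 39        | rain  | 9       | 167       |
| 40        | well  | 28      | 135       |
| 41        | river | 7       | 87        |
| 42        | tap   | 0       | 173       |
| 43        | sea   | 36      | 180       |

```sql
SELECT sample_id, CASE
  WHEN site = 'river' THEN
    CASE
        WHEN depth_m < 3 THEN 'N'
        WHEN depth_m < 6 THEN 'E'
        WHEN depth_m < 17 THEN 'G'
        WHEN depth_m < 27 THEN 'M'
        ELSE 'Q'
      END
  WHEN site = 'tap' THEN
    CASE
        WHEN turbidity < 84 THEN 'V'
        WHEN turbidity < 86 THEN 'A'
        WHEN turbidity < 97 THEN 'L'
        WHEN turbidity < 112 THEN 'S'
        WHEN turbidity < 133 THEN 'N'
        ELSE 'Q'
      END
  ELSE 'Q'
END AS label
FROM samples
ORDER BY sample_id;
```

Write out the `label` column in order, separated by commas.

sample_id=30: site='lake' → outer ELSE → Q
sample_id=31: site='sea' → outer ELSE → Q
sample_id=32: site='sea' → outer ELSE → Q
sample_id=33: site='rain' → outer ELSE → Q
sample_id=34: site='well' → outer ELSE → Q
sample_id=35: site='rain' → outer ELSE → Q
sample_id=36: site='river' → inner[depth_m < 27] → M
sample_id=37: site='rain' → outer ELSE → Q
sample_id=38: site='tap' → inner[ELSE] → Q
sample_id=39: site='rain' → outer ELSE → Q
sample_id=40: site='well' → outer ELSE → Q
sample_id=41: site='river' → inner[depth_m < 17] → G
sample_id=42: site='tap' → inner[ELSE] → Q
sample_id=43: site='sea' → outer ELSE → Q

Q, Q, Q, Q, Q, Q, M, Q, Q, Q, Q, G, Q, Q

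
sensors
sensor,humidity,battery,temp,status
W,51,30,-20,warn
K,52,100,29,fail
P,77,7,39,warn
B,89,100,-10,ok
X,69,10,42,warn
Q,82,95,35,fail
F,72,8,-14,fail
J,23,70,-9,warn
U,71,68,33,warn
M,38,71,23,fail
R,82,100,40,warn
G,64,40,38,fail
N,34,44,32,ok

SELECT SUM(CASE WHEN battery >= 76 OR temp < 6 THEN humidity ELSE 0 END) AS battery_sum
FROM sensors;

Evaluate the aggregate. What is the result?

sensor=W: ✓ → 51
sensor=K: ✓ → 52
sensor=P: ✗
sensor=B: ✓ → 89
sensor=X: ✗
sensor=Q: ✓ → 82
sensor=F: ✓ → 72
sensor=J: ✓ → 23
sensor=U: ✗
sensor=M: ✗
sensor=R: ✓ → 82
sensor=G: ✗
sensor=N: ✗
battery_sum = 51 + 52 + 89 + 82 + 72 + 23 + 82 = 451

451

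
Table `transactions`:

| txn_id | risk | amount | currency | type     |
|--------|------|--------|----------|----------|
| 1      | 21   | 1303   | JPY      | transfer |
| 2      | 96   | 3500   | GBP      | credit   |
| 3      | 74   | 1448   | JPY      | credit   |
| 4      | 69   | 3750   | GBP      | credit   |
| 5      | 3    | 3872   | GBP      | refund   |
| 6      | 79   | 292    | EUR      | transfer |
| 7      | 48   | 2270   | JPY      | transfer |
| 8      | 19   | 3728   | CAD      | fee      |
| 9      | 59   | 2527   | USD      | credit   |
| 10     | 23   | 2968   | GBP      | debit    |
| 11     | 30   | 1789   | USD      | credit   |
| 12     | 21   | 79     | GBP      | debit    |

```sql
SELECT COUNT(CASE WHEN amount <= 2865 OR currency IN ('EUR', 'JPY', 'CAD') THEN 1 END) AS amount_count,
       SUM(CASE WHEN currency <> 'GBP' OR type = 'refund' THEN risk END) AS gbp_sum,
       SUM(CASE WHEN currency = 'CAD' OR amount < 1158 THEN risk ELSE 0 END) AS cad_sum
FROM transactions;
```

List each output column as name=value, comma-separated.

amount_count=8, gbp_sum=333, cad_sum=119

[amount_count: amount <= 2865 OR currency IN ('EUR', 'JPY', 'CAD')]
txn_id=1: ✓ → 1
txn_id=2: ✗
txn_id=3: ✓ → 1
txn_id=4: ✗
txn_id=5: ✗
txn_id=6: ✓ → 1
txn_id=7: ✓ → 1
txn_id=8: ✓ → 1
txn_id=9: ✓ → 1
txn_id=10: ✗
txn_id=11: ✓ → 1
txn_id=12: ✓ → 1
amount_count = COUNT(1, 1, 1, 1, 1, 1, 1, 1) = 8
—
[gbp_sum: currency <> 'GBP' OR type = 'refund']
txn_id=1: ✓ → 21
txn_id=2: ✗
txn_id=3: ✓ → 74
txn_id=4: ✗
txn_id=5: ✓ → 3
txn_id=6: ✓ → 79
txn_id=7: ✓ → 48
txn_id=8: ✓ → 19
txn_id=9: ✓ → 59
txn_id=10: ✗
txn_id=11: ✓ → 30
txn_id=12: ✗
gbp_sum = 21 + 74 + 3 + 79 + 48 + 19 + 59 + 30 = 333
—
[cad_sum: currency = 'CAD' OR amount < 1158]
txn_id=1: ✗
txn_id=2: ✗
txn_id=3: ✗
txn_id=4: ✗
txn_id=5: ✗
txn_id=6: ✓ → 79
txn_id=7: ✗
txn_id=8: ✓ → 19
txn_id=9: ✗
txn_id=10: ✗
txn_id=11: ✗
txn_id=12: ✓ → 21
cad_sum = 79 + 19 + 21 = 119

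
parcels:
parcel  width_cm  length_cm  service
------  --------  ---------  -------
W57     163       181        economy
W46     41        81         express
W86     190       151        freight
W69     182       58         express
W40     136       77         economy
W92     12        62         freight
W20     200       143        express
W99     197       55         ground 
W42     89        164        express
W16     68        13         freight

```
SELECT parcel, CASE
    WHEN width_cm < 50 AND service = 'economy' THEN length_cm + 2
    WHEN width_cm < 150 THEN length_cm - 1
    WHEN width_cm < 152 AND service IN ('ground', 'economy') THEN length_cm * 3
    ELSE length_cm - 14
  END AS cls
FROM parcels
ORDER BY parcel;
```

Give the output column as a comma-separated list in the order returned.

parcel=W16: width_cm < 150 → 12
parcel=W20: ELSE → 129
parcel=W40: width_cm < 150 → 76
parcel=W42: width_cm < 150 → 163
parcel=W46: width_cm < 150 → 80
parcel=W57: ELSE → 167
parcel=W69: ELSE → 44
parcel=W86: ELSE → 137
parcel=W92: width_cm < 150 → 61
parcel=W99: ELSE → 41

12, 129, 76, 163, 80, 167, 44, 137, 61, 41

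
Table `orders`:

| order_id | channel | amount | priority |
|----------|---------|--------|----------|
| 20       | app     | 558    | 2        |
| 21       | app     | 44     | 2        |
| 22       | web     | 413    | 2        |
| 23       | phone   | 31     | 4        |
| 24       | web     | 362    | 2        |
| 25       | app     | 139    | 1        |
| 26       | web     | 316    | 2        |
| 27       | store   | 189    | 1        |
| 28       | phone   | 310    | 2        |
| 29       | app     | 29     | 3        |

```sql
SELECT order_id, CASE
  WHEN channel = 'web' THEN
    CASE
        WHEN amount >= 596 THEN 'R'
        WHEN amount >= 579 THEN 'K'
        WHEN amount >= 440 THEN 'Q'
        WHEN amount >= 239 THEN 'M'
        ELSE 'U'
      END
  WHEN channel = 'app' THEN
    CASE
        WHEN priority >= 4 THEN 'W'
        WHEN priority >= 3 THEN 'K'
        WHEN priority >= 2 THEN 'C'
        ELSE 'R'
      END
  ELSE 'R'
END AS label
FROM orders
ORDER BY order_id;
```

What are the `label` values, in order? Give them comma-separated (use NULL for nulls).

order_id=20: channel='app' → inner[priority >= 2] → C
order_id=21: channel='app' → inner[priority >= 2] → C
order_id=22: channel='web' → inner[amount >= 239] → M
order_id=23: channel='phone' → outer ELSE → R
order_id=24: channel='web' → inner[amount >= 239] → M
order_id=25: channel='app' → inner[ELSE] → R
order_id=26: channel='web' → inner[amount >= 239] → M
order_id=27: channel='store' → outer ELSE → R
order_id=28: channel='phone' → outer ELSE → R
order_id=29: channel='app' → inner[priority >= 3] → K

C, C, M, R, M, R, M, R, R, K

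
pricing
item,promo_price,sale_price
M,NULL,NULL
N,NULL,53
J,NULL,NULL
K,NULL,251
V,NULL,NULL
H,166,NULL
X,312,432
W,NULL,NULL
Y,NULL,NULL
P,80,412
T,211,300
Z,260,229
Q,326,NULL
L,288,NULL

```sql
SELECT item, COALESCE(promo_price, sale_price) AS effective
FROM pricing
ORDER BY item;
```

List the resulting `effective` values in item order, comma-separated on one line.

item=H: promo_price=166 → 166
item=J: promo_price=NULL, sale_price=NULL (all NULL) → NULL
item=K: promo_price=NULL, sale_price=251 → 251
item=L: promo_price=288 → 288
item=M: promo_price=NULL, sale_price=NULL (all NULL) → NULL
item=N: promo_price=NULL, sale_price=53 → 53
item=P: promo_price=80 → 80
item=Q: promo_price=326 → 326
item=T: promo_price=211 → 211
item=V: promo_price=NULL, sale_price=NULL (all NULL) → NULL
item=W: promo_price=NULL, sale_price=NULL (all NULL) → NULL
item=X: promo_price=312 → 312
item=Y: promo_price=NULL, sale_price=NULL (all NULL) → NULL
item=Z: promo_price=260 → 260

166, NULL, 251, 288, NULL, 53, 80, 326, 211, NULL, NULL, 312, NULL, 260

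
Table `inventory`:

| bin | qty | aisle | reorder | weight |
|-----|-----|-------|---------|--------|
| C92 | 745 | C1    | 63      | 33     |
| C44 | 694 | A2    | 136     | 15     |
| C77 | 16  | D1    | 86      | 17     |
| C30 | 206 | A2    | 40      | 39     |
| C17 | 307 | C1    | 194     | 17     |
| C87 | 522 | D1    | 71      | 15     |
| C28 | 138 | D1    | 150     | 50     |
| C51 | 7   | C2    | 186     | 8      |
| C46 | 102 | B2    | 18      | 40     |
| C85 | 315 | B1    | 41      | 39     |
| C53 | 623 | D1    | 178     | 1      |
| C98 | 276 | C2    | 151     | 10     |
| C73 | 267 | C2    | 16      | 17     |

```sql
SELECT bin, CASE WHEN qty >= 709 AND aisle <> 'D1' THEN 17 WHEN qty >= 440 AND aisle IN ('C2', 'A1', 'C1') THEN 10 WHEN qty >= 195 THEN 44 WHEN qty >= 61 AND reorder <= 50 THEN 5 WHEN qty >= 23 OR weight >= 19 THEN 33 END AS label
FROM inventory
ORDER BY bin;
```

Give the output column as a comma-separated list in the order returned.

44, 33, 44, 44, 5, NULL, 44, 44, NULL, 44, 44, 17, 44

bin=C17: qty >= 195 → 44
bin=C28: qty >= 23 OR weight >= 19 → 33
bin=C30: qty >= 195 → 44
bin=C44: qty >= 195 → 44
bin=C46: qty >= 61 AND reorder <= 50 → 5
bin=C51: (no match → NULL) → NULL
bin=C53: qty >= 195 → 44
bin=C73: qty >= 195 → 44
bin=C77: (no match → NULL) → NULL
bin=C85: qty >= 195 → 44
bin=C87: qty >= 195 → 44
bin=C92: qty >= 709 AND aisle <> 'D1' → 17
bin=C98: qty >= 195 → 44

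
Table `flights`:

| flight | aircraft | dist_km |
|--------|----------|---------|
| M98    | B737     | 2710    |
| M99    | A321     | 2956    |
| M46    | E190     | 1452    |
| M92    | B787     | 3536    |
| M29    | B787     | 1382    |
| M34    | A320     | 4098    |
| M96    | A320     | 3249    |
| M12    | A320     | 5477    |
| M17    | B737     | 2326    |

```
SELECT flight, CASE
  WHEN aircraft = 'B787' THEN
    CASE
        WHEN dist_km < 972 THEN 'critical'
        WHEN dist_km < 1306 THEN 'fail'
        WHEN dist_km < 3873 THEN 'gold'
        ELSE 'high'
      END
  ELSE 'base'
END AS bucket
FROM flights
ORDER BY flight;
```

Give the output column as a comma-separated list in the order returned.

base, base, gold, base, base, gold, base, base, base

flight=M12: aircraft='A320' → outer ELSE → base
flight=M17: aircraft='B737' → outer ELSE → base
flight=M29: aircraft='B787' → inner[dist_km < 3873] → gold
flight=M34: aircraft='A320' → outer ELSE → base
flight=M46: aircraft='E190' → outer ELSE → base
flight=M92: aircraft='B787' → inner[dist_km < 3873] → gold
flight=M96: aircraft='A320' → outer ELSE → base
flight=M98: aircraft='B737' → outer ELSE → base
flight=M99: aircraft='A321' → outer ELSE → base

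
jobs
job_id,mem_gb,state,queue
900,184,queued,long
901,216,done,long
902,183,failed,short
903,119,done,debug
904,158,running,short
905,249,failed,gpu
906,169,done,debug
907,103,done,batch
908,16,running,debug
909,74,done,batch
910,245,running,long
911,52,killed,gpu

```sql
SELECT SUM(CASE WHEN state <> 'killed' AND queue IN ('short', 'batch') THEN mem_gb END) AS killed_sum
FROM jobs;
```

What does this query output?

job_id=900: ✗
job_id=901: ✗
job_id=902: ✓ → 183
job_id=903: ✗
job_id=904: ✓ → 158
job_id=905: ✗
job_id=906: ✗
job_id=907: ✓ → 103
job_id=908: ✗
job_id=909: ✓ → 74
job_id=910: ✗
job_id=911: ✗
killed_sum = 183 + 158 + 103 + 74 = 518

518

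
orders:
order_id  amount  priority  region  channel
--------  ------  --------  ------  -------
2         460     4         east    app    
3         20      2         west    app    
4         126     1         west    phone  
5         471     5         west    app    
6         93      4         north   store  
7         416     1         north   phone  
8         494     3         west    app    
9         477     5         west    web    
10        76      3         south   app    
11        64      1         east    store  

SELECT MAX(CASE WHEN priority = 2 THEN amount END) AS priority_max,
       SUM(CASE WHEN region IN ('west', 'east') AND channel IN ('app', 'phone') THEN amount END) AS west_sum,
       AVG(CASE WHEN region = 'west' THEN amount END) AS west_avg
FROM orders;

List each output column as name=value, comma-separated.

[priority_max: priority = 2]
order_id=2: ✗
order_id=3: ✓ → 20
order_id=4: ✗
order_id=5: ✗
order_id=6: ✗
order_id=7: ✗
order_id=8: ✗
order_id=9: ✗
order_id=10: ✗
order_id=11: ✗
priority_max = MAX(20) = 20
—
[west_sum: region IN ('west', 'east') AND channel IN ('app', 'phone')]
order_id=2: ✓ → 460
order_id=3: ✓ → 20
order_id=4: ✓ → 126
order_id=5: ✓ → 471
order_id=6: ✗
order_id=7: ✗
order_id=8: ✓ → 494
order_id=9: ✗
order_id=10: ✗
order_id=11: ✗
west_sum = 460 + 20 + 126 + 471 + 494 = 1571
—
[west_avg: region = 'west']
order_id=2: ✗
order_id=3: ✓ → 20
order_id=4: ✓ → 126
order_id=5: ✓ → 471
order_id=6: ✗
order_id=7: ✗
order_id=8: ✓ → 494
order_id=9: ✓ → 477
order_id=10: ✗
order_id=11: ✗
west_avg = (20 + 126 + 471 + 494 + 477) / 5 = 317.6

priority_max=20, west_sum=1571, west_avg=317.6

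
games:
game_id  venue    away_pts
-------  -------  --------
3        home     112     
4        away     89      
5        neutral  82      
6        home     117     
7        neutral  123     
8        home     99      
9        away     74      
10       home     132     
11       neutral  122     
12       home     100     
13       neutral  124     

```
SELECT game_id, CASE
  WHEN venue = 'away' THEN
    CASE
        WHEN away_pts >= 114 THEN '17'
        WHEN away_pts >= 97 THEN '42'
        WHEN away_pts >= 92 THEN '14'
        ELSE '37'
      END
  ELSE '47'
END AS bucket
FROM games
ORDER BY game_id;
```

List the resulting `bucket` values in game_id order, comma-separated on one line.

47, 37, 47, 47, 47, 47, 37, 47, 47, 47, 47

game_id=3: venue='home' → outer ELSE → 47
game_id=4: venue='away' → inner[ELSE] → 37
game_id=5: venue='neutral' → outer ELSE → 47
game_id=6: venue='home' → outer ELSE → 47
game_id=7: venue='neutral' → outer ELSE → 47
game_id=8: venue='home' → outer ELSE → 47
game_id=9: venue='away' → inner[ELSE] → 37
game_id=10: venue='home' → outer ELSE → 47
game_id=11: venue='neutral' → outer ELSE → 47
game_id=12: venue='home' → outer ELSE → 47
game_id=13: venue='neutral' → outer ELSE → 47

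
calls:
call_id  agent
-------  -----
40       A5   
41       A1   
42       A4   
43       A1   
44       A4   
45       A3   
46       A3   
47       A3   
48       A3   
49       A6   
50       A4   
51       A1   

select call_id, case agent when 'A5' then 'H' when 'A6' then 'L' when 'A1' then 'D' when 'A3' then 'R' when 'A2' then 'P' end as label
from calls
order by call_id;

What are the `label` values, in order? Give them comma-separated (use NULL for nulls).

call_id=40: agent='A5' → H
call_id=41: agent='A1' → D
call_id=42: (no match → NULL) → NULL
call_id=43: agent='A1' → D
call_id=44: (no match → NULL) → NULL
call_id=45: agent='A3' → R
call_id=46: agent='A3' → R
call_id=47: agent='A3' → R
call_id=48: agent='A3' → R
call_id=49: agent='A6' → L
call_id=50: (no match → NULL) → NULL
call_id=51: agent='A1' → D

H, D, NULL, D, NULL, R, R, R, R, L, NULL, D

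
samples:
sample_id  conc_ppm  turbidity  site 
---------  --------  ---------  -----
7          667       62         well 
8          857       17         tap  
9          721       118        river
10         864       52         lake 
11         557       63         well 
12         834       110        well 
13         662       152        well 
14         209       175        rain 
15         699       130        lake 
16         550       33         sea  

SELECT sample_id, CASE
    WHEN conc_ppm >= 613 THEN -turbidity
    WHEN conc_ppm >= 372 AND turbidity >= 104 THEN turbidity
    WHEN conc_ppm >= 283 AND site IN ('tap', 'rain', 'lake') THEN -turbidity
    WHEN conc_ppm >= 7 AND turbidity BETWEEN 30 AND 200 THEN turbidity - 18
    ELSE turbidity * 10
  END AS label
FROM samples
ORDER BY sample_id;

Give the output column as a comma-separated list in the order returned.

sample_id=7: conc_ppm >= 613 → -62
sample_id=8: conc_ppm >= 613 → -17
sample_id=9: conc_ppm >= 613 → -118
sample_id=10: conc_ppm >= 613 → -52
sample_id=11: conc_ppm >= 7 AND turbidity BETWEEN 30 AND 200 → 45
sample_id=12: conc_ppm >= 613 → -110
sample_id=13: conc_ppm >= 613 → -152
sample_id=14: conc_ppm >= 7 AND turbidity BETWEEN 30 AND 200 → 157
sample_id=15: conc_ppm >= 613 → -130
sample_id=16: conc_ppm >= 7 AND turbidity BETWEEN 30 AND 200 → 15

-62, -17, -118, -52, 45, -110, -152, 157, -130, 15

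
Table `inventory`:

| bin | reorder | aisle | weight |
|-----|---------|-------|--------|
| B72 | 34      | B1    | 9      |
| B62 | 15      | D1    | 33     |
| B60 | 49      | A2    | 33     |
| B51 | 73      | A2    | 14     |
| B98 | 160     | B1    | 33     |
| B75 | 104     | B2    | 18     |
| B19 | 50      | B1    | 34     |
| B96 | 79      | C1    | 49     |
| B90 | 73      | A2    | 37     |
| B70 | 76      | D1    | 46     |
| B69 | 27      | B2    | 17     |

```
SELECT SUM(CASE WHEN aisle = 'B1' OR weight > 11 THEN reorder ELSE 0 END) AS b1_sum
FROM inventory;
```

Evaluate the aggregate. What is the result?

740

bin=B72: ✓ → 34
bin=B62: ✓ → 15
bin=B60: ✓ → 49
bin=B51: ✓ → 73
bin=B98: ✓ → 160
bin=B75: ✓ → 104
bin=B19: ✓ → 50
bin=B96: ✓ → 79
bin=B90: ✓ → 73
bin=B70: ✓ → 76
bin=B69: ✓ → 27
b1_sum = 34 + 15 + 49 + 73 + 160 + 104 + 50 + 79 + 73 + 76 + 27 = 740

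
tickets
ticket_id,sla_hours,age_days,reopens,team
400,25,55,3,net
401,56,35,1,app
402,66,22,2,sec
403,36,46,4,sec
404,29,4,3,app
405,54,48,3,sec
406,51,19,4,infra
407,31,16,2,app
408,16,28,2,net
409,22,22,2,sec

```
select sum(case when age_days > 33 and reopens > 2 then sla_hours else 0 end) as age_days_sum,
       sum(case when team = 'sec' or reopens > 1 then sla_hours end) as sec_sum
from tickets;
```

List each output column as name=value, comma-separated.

[age_days_sum: age_days > 33 and reopens > 2]
ticket_id=400: ✓ → 25
ticket_id=401: ✗
ticket_id=402: ✗
ticket_id=403: ✓ → 36
ticket_id=404: ✗
ticket_id=405: ✓ → 54
ticket_id=406: ✗
ticket_id=407: ✗
ticket_id=408: ✗
ticket_id=409: ✗
age_days_sum = 25 + 36 + 54 = 115
—
[sec_sum: team = 'sec' or reopens > 1]
ticket_id=400: ✓ → 25
ticket_id=401: ✗
ticket_id=402: ✓ → 66
ticket_id=403: ✓ → 36
ticket_id=404: ✓ → 29
ticket_id=405: ✓ → 54
ticket_id=406: ✓ → 51
ticket_id=407: ✓ → 31
ticket_id=408: ✓ → 16
ticket_id=409: ✓ → 22
sec_sum = 25 + 66 + 36 + 29 + 54 + 51 + 31 + 16 + 22 = 330

age_days_sum=115, sec_sum=330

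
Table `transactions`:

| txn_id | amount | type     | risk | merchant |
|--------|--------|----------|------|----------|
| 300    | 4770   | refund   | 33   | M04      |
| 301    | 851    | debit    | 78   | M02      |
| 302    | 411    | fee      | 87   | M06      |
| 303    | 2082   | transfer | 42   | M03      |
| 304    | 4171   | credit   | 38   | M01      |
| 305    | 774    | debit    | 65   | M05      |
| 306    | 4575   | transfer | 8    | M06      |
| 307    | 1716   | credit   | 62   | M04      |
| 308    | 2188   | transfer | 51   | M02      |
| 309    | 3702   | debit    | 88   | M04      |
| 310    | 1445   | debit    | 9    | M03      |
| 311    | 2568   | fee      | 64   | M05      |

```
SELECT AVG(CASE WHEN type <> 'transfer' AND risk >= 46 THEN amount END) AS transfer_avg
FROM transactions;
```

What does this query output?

1670.3333333333

txn_id=300: ✗
txn_id=301: ✓ → 851
txn_id=302: ✓ → 411
txn_id=303: ✗
txn_id=304: ✗
txn_id=305: ✓ → 774
txn_id=306: ✗
txn_id=307: ✓ → 1716
txn_id=308: ✗
txn_id=309: ✓ → 3702
txn_id=310: ✗
txn_id=311: ✓ → 2568
transfer_avg = (851 + 411 + 774 + 1716 + 3702 + 2568) / 6 = 1670.3333333333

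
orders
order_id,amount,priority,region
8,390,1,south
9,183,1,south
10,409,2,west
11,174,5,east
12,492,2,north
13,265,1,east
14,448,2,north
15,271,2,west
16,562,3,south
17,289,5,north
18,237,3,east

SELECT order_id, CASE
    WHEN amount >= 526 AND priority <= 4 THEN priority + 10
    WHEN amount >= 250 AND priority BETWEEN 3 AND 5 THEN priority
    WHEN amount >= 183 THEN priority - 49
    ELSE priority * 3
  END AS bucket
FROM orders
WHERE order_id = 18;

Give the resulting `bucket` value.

order_id = 18: amount=237, priority=3, region=east.
amount >= 526 AND priority <= 4 → false
amount >= 250 AND priority BETWEEN 3 AND 5 → false
amount >= 183 → true → -46

-46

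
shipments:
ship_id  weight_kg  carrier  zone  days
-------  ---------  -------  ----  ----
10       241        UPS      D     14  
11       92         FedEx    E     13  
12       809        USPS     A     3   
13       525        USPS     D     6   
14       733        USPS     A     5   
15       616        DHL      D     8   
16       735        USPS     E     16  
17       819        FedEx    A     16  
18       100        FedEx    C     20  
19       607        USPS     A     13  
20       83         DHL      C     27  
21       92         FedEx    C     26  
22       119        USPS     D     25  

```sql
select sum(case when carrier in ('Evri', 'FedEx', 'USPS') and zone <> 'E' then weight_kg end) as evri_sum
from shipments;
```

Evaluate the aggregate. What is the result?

ship_id=10: ✗
ship_id=11: ✗
ship_id=12: ✓ → 809
ship_id=13: ✓ → 525
ship_id=14: ✓ → 733
ship_id=15: ✗
ship_id=16: ✗
ship_id=17: ✓ → 819
ship_id=18: ✓ → 100
ship_id=19: ✓ → 607
ship_id=20: ✗
ship_id=21: ✓ → 92
ship_id=22: ✓ → 119
evri_sum = 809 + 525 + 733 + 819 + 100 + 607 + 92 + 119 = 3804

3804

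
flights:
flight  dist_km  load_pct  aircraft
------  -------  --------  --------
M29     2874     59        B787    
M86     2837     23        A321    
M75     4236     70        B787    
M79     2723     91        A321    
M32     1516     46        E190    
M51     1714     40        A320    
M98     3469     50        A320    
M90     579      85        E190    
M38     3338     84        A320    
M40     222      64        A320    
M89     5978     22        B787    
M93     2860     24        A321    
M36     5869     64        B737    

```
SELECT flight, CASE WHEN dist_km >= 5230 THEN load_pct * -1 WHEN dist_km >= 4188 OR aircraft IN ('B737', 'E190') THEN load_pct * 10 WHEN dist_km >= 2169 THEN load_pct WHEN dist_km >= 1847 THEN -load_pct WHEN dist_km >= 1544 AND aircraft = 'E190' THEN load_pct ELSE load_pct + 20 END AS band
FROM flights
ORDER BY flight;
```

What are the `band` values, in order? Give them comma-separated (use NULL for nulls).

flight=M29: dist_km >= 2169 → 59
flight=M32: dist_km >= 4188 OR aircraft IN ('B737', 'E190') → 460
flight=M36: dist_km >= 5230 → -64
flight=M38: dist_km >= 2169 → 84
flight=M40: ELSE → 84
flight=M51: ELSE → 60
flight=M75: dist_km >= 4188 OR aircraft IN ('B737', 'E190') → 700
flight=M79: dist_km >= 2169 → 91
flight=M86: dist_km >= 2169 → 23
flight=M89: dist_km >= 5230 → -22
flight=M90: dist_km >= 4188 OR aircraft IN ('B737', 'E190') → 850
flight=M93: dist_km >= 2169 → 24
flight=M98: dist_km >= 2169 → 50

59, 460, -64, 84, 84, 60, 700, 91, 23, -22, 850, 24, 50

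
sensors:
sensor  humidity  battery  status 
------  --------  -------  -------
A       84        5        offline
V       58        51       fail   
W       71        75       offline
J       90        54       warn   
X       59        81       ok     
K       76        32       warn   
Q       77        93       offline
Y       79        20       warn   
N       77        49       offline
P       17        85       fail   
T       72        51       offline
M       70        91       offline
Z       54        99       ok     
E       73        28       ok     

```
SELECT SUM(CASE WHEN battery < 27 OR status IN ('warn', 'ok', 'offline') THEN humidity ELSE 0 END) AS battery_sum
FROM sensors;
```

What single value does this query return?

882

sensor=A: ✓ → 84
sensor=V: ✗
sensor=W: ✓ → 71
sensor=J: ✓ → 90
sensor=X: ✓ → 59
sensor=K: ✓ → 76
sensor=Q: ✓ → 77
sensor=Y: ✓ → 79
sensor=N: ✓ → 77
sensor=P: ✗
sensor=T: ✓ → 72
sensor=M: ✓ → 70
sensor=Z: ✓ → 54
sensor=E: ✓ → 73
battery_sum = 84 + 71 + 90 + 59 + 76 + 77 + 79 + 77 + 72 + 70 + 54 + 73 = 882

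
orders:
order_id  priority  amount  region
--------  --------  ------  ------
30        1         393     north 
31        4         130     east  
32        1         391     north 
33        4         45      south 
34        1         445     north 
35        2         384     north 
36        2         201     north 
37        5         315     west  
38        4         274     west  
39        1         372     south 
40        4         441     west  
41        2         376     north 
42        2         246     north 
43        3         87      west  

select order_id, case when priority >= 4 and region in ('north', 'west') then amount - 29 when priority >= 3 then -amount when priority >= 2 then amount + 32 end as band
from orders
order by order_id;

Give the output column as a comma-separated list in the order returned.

NULL, -130, NULL, -45, NULL, 416, 233, 286, 245, NULL, 412, 408, 278, -87

order_id=30: (no match → NULL) → NULL
order_id=31: priority >= 3 → -130
order_id=32: (no match → NULL) → NULL
order_id=33: priority >= 3 → -45
order_id=34: (no match → NULL) → NULL
order_id=35: priority >= 2 → 416
order_id=36: priority >= 2 → 233
order_id=37: priority >= 4 and region in ('north', 'west') → 286
order_id=38: priority >= 4 and region in ('north', 'west') → 245
order_id=39: (no match → NULL) → NULL
order_id=40: priority >= 4 and region in ('north', 'west') → 412
order_id=41: priority >= 2 → 408
order_id=42: priority >= 2 → 278
order_id=43: priority >= 3 → -87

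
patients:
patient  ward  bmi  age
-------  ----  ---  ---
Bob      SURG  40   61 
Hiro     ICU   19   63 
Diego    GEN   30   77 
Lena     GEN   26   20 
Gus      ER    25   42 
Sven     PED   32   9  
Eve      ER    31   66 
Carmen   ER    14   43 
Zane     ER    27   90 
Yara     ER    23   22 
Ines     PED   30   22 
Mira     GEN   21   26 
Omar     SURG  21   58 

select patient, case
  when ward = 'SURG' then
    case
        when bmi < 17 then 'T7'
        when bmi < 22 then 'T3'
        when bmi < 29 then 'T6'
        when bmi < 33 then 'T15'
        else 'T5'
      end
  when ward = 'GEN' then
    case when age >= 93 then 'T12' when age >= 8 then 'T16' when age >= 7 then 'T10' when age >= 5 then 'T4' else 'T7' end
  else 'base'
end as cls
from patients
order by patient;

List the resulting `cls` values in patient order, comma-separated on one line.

patient=Bob: ward='SURG' → inner[ELSE] → T5
patient=Carmen: ward='ER' → outer ELSE → base
patient=Diego: ward='GEN' → inner[age >= 8] → T16
patient=Eve: ward='ER' → outer ELSE → base
patient=Gus: ward='ER' → outer ELSE → base
patient=Hiro: ward='ICU' → outer ELSE → base
patient=Ines: ward='PED' → outer ELSE → base
patient=Lena: ward='GEN' → inner[age >= 8] → T16
patient=Mira: ward='GEN' → inner[age >= 8] → T16
patient=Omar: ward='SURG' → inner[bmi < 22] → T3
patient=Sven: ward='PED' → outer ELSE → base
patient=Yara: ward='ER' → outer ELSE → base
patient=Zane: ward='ER' → outer ELSE → base

T5, base, T16, base, base, base, base, T16, T16, T3, base, base, base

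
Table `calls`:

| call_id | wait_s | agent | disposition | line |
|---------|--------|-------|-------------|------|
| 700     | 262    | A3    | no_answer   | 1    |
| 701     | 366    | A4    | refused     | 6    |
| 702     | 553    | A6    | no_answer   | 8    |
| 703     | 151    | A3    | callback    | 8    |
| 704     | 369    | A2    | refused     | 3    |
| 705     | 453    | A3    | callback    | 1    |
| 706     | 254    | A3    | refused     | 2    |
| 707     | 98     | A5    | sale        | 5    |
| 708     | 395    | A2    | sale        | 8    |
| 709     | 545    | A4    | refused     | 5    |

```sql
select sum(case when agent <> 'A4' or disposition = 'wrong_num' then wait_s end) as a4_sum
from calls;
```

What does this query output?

2535

call_id=700: ✓ → 262
call_id=701: ✗
call_id=702: ✓ → 553
call_id=703: ✓ → 151
call_id=704: ✓ → 369
call_id=705: ✓ → 453
call_id=706: ✓ → 254
call_id=707: ✓ → 98
call_id=708: ✓ → 395
call_id=709: ✗
a4_sum = 262 + 553 + 151 + 369 + 453 + 254 + 98 + 395 = 2535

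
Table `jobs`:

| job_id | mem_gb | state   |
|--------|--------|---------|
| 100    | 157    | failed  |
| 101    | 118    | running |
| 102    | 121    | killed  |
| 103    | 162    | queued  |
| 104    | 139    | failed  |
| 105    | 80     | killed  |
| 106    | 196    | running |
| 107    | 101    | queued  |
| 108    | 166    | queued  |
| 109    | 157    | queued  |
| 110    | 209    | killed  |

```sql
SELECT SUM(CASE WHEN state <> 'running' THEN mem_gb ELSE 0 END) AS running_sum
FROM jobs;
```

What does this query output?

1292

job_id=100: ✓ → 157
job_id=101: ✗
job_id=102: ✓ → 121
job_id=103: ✓ → 162
job_id=104: ✓ → 139
job_id=105: ✓ → 80
job_id=106: ✗
job_id=107: ✓ → 101
job_id=108: ✓ → 166
job_id=109: ✓ → 157
job_id=110: ✓ → 209
running_sum = 157 + 121 + 162 + 139 + 80 + 101 + 166 + 157 + 209 = 1292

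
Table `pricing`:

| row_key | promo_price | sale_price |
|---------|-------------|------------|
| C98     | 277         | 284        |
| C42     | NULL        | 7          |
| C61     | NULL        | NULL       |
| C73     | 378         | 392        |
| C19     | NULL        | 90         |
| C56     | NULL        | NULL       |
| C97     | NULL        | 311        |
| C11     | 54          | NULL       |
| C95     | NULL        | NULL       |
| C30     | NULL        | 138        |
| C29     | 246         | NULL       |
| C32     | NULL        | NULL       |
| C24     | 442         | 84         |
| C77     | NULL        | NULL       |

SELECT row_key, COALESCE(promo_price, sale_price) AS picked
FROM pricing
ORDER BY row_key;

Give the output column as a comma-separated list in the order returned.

row_key=C11: promo_price=54 → 54
row_key=C19: promo_price=NULL, sale_price=90 → 90
row_key=C24: promo_price=442 → 442
row_key=C29: promo_price=246 → 246
row_key=C30: promo_price=NULL, sale_price=138 → 138
row_key=C32: promo_price=NULL, sale_price=NULL (all NULL) → NULL
row_key=C42: promo_price=NULL, sale_price=7 → 7
row_key=C56: promo_price=NULL, sale_price=NULL (all NULL) → NULL
row_key=C61: promo_price=NULL, sale_price=NULL (all NULL) → NULL
row_key=C73: promo_price=378 → 378
row_key=C77: promo_price=NULL, sale_price=NULL (all NULL) → NULL
row_key=C95: promo_price=NULL, sale_price=NULL (all NULL) → NULL
row_key=C97: promo_price=NULL, sale_price=311 → 311
row_key=C98: promo_price=277 → 277

54, 90, 442, 246, 138, NULL, 7, NULL, NULL, 378, NULL, NULL, 311, 277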